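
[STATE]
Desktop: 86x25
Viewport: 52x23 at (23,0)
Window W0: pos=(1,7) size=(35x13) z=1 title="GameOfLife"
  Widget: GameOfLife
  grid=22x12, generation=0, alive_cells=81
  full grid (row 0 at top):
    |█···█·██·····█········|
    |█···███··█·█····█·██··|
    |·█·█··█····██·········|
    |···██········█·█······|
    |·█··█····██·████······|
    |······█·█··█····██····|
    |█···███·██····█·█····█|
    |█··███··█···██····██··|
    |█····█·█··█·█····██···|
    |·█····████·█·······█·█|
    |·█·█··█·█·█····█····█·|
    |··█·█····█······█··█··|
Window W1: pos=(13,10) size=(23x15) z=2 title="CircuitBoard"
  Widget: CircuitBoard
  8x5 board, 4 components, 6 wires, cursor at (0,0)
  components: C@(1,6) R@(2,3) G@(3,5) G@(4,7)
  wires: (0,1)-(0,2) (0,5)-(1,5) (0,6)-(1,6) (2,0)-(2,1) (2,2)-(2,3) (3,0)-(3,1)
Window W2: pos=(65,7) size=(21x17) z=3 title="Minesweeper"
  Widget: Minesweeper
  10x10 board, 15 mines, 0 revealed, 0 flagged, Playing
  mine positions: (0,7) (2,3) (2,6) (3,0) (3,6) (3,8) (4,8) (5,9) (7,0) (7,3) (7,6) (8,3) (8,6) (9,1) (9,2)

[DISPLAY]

                                                    
                                                    
                                                    
                                                    
                                                    
                                                    
                                                    
━━━━━━━━━━━━┓                             ┏━━━━━━━━━
            ┃                             ┃ Mineswee
────────────┨                             ┠─────────
━━━━━━━━━━━━┓                             ┃■■■■■■■■■
oard        ┃                             ┃■■■■■■■■■
────────────┨                             ┃■■■■■■■■■
3 4 5 6 7   ┃                             ┃■■■■■■■■■
 ─ ·        ┃                             ┃■■■■■■■■■
            ┃                             ┃■■■■■■■■■
            ┃                             ┃■■■■■■■■■
            ┃                             ┃■■■■■■■■■
   · ─ R    ┃                             ┃■■■■■■■■■
            ┃                             ┃■■■■■■■■■
            ┃                             ┃         
            ┃                             ┃         
            ┃                             ┃         


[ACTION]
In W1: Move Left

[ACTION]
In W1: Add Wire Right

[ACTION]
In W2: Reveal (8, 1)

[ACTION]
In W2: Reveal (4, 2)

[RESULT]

                                                    
                                                    
                                                    
                                                    
                                                    
                                                    
                                                    
━━━━━━━━━━━━┓                             ┏━━━━━━━━━
            ┃                             ┃ Mineswee
────────────┨                             ┠─────────
━━━━━━━━━━━━┓                             ┃■■■■■■■■■
oard        ┃                             ┃■■■■■■■■■
────────────┨                             ┃■■■■■■■■■
3 4 5 6 7   ┃                             ┃■11112■■■
 ─ ·        ┃                             ┃11   113■
            ┃                             ┃       1■
            ┃                             ┃11111111■
            ┃                             ┃■■■■■■■■■
   · ─ R    ┃                             ┃■3■■■■■■■
            ┃                             ┃■■■■■■■■■
            ┃                             ┃         
            ┃                             ┃         
            ┃                             ┃         


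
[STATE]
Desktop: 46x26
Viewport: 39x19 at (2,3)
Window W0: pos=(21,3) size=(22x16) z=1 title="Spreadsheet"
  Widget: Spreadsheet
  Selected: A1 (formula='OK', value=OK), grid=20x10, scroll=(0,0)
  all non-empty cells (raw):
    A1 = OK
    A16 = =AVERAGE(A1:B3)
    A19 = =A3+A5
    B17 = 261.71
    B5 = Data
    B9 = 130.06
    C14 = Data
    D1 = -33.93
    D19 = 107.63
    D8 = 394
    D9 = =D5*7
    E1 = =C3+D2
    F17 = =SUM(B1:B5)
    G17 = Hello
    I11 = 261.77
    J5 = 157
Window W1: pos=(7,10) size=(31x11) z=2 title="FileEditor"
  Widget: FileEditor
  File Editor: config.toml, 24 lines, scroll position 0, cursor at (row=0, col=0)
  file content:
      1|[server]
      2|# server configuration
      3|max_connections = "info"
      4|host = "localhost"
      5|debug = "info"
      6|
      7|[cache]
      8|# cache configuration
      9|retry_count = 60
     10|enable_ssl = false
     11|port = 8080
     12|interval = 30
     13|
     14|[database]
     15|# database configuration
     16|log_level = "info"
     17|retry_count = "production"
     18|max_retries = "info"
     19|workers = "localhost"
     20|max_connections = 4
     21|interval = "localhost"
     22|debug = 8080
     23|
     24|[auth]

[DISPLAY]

                   ┏━━━━━━━━━━━━━━━━━━━
                   ┃ Spreadsheet       
                   ┠───────────────────
                   ┃A1: OK             
                   ┃       A       B   
                   ┃-------------------
                   ┃  1 [OK]           
     ┏━━━━━━━━━━━━━━━━━━━━━━━━━━━━━┓   
     ┃ FileEditor                  ┃   
     ┠─────────────────────────────┨   
     ┃█server]                    ▲┃   
     ┃# server configuration      █┃   
     ┃max_connections = "info"    ░┃   
     ┃host = "localhost"          ░┃   
     ┃debug = "info"              ░┃0.0
     ┃                            ░┃━━━
     ┃[cache]                     ▼┃   
     ┗━━━━━━━━━━━━━━━━━━━━━━━━━━━━━┛   
                                       


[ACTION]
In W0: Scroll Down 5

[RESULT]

                   ┏━━━━━━━━━━━━━━━━━━━
                   ┃ Spreadsheet       
                   ┠───────────────────
                   ┃A1: OK             
                   ┃       A       B   
                   ┃-------------------
                   ┃  6        0       
     ┏━━━━━━━━━━━━━━━━━━━━━━━━━━━━━┓   
     ┃ FileEditor                  ┃   
     ┠─────────────────────────────┨0.0
     ┃█server]                    ▲┃   
     ┃# server configuration      █┃   
     ┃max_connections = "info"    ░┃   
     ┃host = "localhost"          ░┃   
     ┃debug = "info"              ░┃   
     ┃                            ░┃━━━
     ┃[cache]                     ▼┃   
     ┗━━━━━━━━━━━━━━━━━━━━━━━━━━━━━┛   
                                       


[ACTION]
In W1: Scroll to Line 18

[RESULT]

                   ┏━━━━━━━━━━━━━━━━━━━
                   ┃ Spreadsheet       
                   ┠───────────────────
                   ┃A1: OK             
                   ┃       A       B   
                   ┃-------------------
                   ┃  6        0       
     ┏━━━━━━━━━━━━━━━━━━━━━━━━━━━━━┓   
     ┃ FileEditor                  ┃   
     ┠─────────────────────────────┨0.0
     ┃max_retries = "info"        ▲┃   
     ┃workers = "localhost"       ░┃   
     ┃max_connections = 4         ░┃   
     ┃interval = "localhost"      ░┃   
     ┃debug = 8080                ░┃   
     ┃                            █┃━━━
     ┃[auth]                      ▼┃   
     ┗━━━━━━━━━━━━━━━━━━━━━━━━━━━━━┛   
                                       


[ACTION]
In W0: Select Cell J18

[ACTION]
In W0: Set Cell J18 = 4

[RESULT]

                   ┏━━━━━━━━━━━━━━━━━━━
                   ┃ Spreadsheet       
                   ┠───────────────────
                   ┃J18: 4             
                   ┃       A       B   
                   ┃-------------------
                   ┃  6        0       
     ┏━━━━━━━━━━━━━━━━━━━━━━━━━━━━━┓   
     ┃ FileEditor                  ┃   
     ┠─────────────────────────────┨0.0
     ┃max_retries = "info"        ▲┃   
     ┃workers = "localhost"       ░┃   
     ┃max_connections = 4         ░┃   
     ┃interval = "localhost"      ░┃   
     ┃debug = 8080                ░┃   
     ┃                            █┃━━━
     ┃[auth]                      ▼┃   
     ┗━━━━━━━━━━━━━━━━━━━━━━━━━━━━━┛   
                                       


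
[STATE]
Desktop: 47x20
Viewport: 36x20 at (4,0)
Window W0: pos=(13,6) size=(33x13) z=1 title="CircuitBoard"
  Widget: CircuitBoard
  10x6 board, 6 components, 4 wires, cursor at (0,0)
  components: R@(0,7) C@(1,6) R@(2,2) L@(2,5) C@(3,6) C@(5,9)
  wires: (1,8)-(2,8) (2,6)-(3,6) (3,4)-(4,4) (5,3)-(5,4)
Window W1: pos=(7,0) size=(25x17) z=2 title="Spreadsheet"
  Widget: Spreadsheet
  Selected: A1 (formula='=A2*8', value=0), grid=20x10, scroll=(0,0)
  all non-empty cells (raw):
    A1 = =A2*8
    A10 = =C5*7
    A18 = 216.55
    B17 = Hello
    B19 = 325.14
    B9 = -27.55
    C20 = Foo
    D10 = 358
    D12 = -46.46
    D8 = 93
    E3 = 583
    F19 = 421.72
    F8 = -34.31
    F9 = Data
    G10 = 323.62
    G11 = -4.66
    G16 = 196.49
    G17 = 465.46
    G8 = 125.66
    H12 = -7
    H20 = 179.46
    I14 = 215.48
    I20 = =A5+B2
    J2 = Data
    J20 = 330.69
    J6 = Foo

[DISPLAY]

   ┏━━━━━━━━━━━━━━━━━━━━━━━┓        
   ┃ Spreadsheet           ┃        
   ┠───────────────────────┨        
   ┃A1: =A2*8              ┃        
   ┃       A       B       ┃        
   ┃-----------------------┃        
   ┃  1      [0]       0   ┃━━━━━━━━
   ┃  2        0       0   ┃        
   ┃  3        0       0   ┃────────
   ┃  4        0       0   ┃ 8 9    
   ┃  5        0       0   ┃        
   ┃  6        0       0   ┃        
   ┃  7        0       0   ┃        
   ┃  8        0       0   ┃        
   ┃  9        0  -27.55   ┃      L 
   ┃ 10        0       0   ┃        
   ┗━━━━━━━━━━━━━━━━━━━━━━━┛  ·     
         ┃                    │     
         ┗━━━━━━━━━━━━━━━━━━━━━━━━━━
                                    


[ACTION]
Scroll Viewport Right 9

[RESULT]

━━━━━━━━━━━━━━━━━━━━┓               
readsheet           ┃               
────────────────────┨               
 =A2*8              ┃               
    A       B       ┃               
--------------------┃               
      [0]       0   ┃━━━━━━━━━━━━━┓ 
        0       0   ┃             ┃ 
        0       0   ┃─────────────┨ 
        0       0   ┃ 8 9         ┃ 
        0       0   ┃             ┃ 
        0       0   ┃             ┃ 
        0       0   ┃          C  ┃ 
        0       0   ┃             ┃ 
        0  -27.55   ┃      L   ·  ┃ 
        0       0   ┃          │  ┃ 
━━━━━━━━━━━━━━━━━━━━┛  ·       C  ┃ 
  ┃                    │          ┃ 
  ┗━━━━━━━━━━━━━━━━━━━━━━━━━━━━━━━┛ 
                                    


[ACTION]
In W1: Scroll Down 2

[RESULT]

━━━━━━━━━━━━━━━━━━━━┓               
readsheet           ┃               
────────────────────┨               
 =A2*8              ┃               
    A       B       ┃               
--------------------┃               
        0       0   ┃━━━━━━━━━━━━━┓ 
        0       0   ┃             ┃ 
        0       0   ┃─────────────┨ 
        0       0   ┃ 8 9         ┃ 
        0       0   ┃             ┃ 
        0       0   ┃             ┃ 
        0  -27.55   ┃          C  ┃ 
        0       0   ┃             ┃ 
        0       0   ┃      L   ·  ┃ 
        0       0   ┃          │  ┃ 
━━━━━━━━━━━━━━━━━━━━┛  ·       C  ┃ 
  ┃                    │          ┃ 
  ┗━━━━━━━━━━━━━━━━━━━━━━━━━━━━━━━┛ 
                                    


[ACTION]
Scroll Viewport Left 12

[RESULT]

       ┏━━━━━━━━━━━━━━━━━━━━━━━┓    
       ┃ Spreadsheet           ┃    
       ┠───────────────────────┨    
       ┃A1: =A2*8              ┃    
       ┃       A       B       ┃    
       ┃-----------------------┃    
       ┃  3        0       0   ┃━━━━
       ┃  4        0       0   ┃    
       ┃  5        0       0   ┃────
       ┃  6        0       0   ┃ 8 9
       ┃  7        0       0   ┃    
       ┃  8        0       0   ┃    
       ┃  9        0  -27.55   ┃    
       ┃ 10        0       0   ┃    
       ┃ 11        0       0   ┃    
       ┃ 12        0       0   ┃    
       ┗━━━━━━━━━━━━━━━━━━━━━━━┛  · 
             ┃                    │ 
             ┗━━━━━━━━━━━━━━━━━━━━━━
                                    


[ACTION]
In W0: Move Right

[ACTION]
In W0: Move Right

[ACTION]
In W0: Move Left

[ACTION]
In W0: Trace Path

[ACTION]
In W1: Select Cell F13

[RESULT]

       ┏━━━━━━━━━━━━━━━━━━━━━━━┓    
       ┃ Spreadsheet           ┃    
       ┠───────────────────────┨    
       ┃F13:                   ┃    
       ┃       A       B       ┃    
       ┃-----------------------┃    
       ┃  3        0       0   ┃━━━━
       ┃  4        0       0   ┃    
       ┃  5        0       0   ┃────
       ┃  6        0       0   ┃ 8 9
       ┃  7        0       0   ┃    
       ┃  8        0       0   ┃    
       ┃  9        0  -27.55   ┃    
       ┃ 10        0       0   ┃    
       ┃ 11        0       0   ┃    
       ┃ 12        0       0   ┃    
       ┗━━━━━━━━━━━━━━━━━━━━━━━┛  · 
             ┃                    │ 
             ┗━━━━━━━━━━━━━━━━━━━━━━
                                    


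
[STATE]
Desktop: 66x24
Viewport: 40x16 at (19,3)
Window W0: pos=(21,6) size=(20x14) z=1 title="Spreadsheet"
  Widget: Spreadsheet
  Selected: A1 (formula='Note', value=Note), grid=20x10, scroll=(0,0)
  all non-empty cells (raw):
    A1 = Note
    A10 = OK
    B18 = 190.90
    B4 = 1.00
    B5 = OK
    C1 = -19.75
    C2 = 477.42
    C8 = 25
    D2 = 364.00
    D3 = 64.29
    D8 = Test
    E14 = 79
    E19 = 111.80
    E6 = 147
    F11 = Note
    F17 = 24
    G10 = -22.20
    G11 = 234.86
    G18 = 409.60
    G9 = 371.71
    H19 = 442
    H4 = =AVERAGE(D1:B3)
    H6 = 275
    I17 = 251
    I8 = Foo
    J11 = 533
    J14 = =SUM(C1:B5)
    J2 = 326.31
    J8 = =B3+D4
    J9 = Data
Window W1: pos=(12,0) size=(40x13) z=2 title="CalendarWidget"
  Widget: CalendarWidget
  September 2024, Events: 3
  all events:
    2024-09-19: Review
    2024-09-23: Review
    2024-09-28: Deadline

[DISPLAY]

      September 2024            ┃       
We Th Fr Sa Su                  ┃       
             1                  ┃       
 4  5  6  7  8                  ┃       
11 12 13 14 15                  ┃       
18 19* 20 21 22                 ┃       
 25 26 27 28* 29                ┃       
                                ┃       
                                ┃       
━━━━━━━━━━━━━━━━━━━━━━━━━━━━━━━━┛       
  ┃  2        0      ┃                  
  ┃  3        0      ┃                  
  ┃  4        0      ┃                  
  ┃  5        0OK    ┃                  
  ┃  6        0      ┃                  
  ┃  7        0      ┃                  


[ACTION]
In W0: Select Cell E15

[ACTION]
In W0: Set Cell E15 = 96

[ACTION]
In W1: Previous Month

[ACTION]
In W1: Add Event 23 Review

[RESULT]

       August 2024              ┃       
We Th Fr Sa Su                  ┃       
    1  2  3  4                  ┃       
 7  8  9 10 11                  ┃       
14 15 16 17 18                  ┃       
21 22 23* 24 25                 ┃       
28 29 30 31                     ┃       
                                ┃       
                                ┃       
━━━━━━━━━━━━━━━━━━━━━━━━━━━━━━━━┛       
  ┃  2        0      ┃                  
  ┃  3        0      ┃                  
  ┃  4        0      ┃                  
  ┃  5        0OK    ┃                  
  ┃  6        0      ┃                  
  ┃  7        0      ┃                  


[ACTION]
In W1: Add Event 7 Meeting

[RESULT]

       August 2024              ┃       
We Th Fr Sa Su                  ┃       
    1  2  3  4                  ┃       
 7*  8  9 10 11                 ┃       
14 15 16 17 18                  ┃       
21 22 23* 24 25                 ┃       
28 29 30 31                     ┃       
                                ┃       
                                ┃       
━━━━━━━━━━━━━━━━━━━━━━━━━━━━━━━━┛       
  ┃  2        0      ┃                  
  ┃  3        0      ┃                  
  ┃  4        0      ┃                  
  ┃  5        0OK    ┃                  
  ┃  6        0      ┃                  
  ┃  7        0      ┃                  


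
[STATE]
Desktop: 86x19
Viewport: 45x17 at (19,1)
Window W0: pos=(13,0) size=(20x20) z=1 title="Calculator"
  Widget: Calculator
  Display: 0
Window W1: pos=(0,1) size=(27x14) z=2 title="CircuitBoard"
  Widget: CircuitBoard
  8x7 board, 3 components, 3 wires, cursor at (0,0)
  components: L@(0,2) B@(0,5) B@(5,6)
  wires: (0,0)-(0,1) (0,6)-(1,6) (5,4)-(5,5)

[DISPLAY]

━━━━━━━┓     ┃                               
       ┃─────┨                               
───────┨    0┃                               
       ┃───┐ ┃                               
      B┃ ÷ │ ┃                               
       ┃───┤ ┃                               
       ┃ × │ ┃                               
       ┃───┤ ┃                               
       ┃ - │ ┃                               
       ┃───┤ ┃                               
       ┃ + │ ┃                               
       ┃───┤ ┃                               
       ┃ M+│ ┃                               
━━━━━━━┛───┘ ┃                               
             ┃                               
             ┃                               
             ┃                               


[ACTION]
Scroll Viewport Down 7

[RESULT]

       ┃─────┨                               
───────┨    0┃                               
       ┃───┐ ┃                               
      B┃ ÷ │ ┃                               
       ┃───┤ ┃                               
       ┃ × │ ┃                               
       ┃───┤ ┃                               
       ┃ - │ ┃                               
       ┃───┤ ┃                               
       ┃ + │ ┃                               
       ┃───┤ ┃                               
       ┃ M+│ ┃                               
━━━━━━━┛───┘ ┃                               
             ┃                               
             ┃                               
             ┃                               
             ┃                               


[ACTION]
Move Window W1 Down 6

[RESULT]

─────────────┨                               
            0┃                               
───┬───┬───┐ ┃                               
━━━━━━━┓ ÷ │ ┃                               
       ┃───┤ ┃                               
───────┨ × │ ┃                               
       ┃───┤ ┃                               
      B┃ - │ ┃                               
       ┃───┤ ┃                               
       ┃ + │ ┃                               
       ┃───┤ ┃                               
       ┃ M+│ ┃                               
       ┃───┘ ┃                               
       ┃     ┃                               
       ┃     ┃                               
       ┃     ┃                               
━━━━━━━┛     ┃                               


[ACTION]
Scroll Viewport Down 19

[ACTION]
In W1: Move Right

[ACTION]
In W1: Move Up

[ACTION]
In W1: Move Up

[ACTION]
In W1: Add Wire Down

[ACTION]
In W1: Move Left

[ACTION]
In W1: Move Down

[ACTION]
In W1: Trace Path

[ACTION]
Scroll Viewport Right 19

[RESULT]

                                             
                                             
                                             
                                             
                                             
                                             
                                             
                                             
                                             
                                             
                                             
                                             
                                             
                                             
                                             
                                             
                                             


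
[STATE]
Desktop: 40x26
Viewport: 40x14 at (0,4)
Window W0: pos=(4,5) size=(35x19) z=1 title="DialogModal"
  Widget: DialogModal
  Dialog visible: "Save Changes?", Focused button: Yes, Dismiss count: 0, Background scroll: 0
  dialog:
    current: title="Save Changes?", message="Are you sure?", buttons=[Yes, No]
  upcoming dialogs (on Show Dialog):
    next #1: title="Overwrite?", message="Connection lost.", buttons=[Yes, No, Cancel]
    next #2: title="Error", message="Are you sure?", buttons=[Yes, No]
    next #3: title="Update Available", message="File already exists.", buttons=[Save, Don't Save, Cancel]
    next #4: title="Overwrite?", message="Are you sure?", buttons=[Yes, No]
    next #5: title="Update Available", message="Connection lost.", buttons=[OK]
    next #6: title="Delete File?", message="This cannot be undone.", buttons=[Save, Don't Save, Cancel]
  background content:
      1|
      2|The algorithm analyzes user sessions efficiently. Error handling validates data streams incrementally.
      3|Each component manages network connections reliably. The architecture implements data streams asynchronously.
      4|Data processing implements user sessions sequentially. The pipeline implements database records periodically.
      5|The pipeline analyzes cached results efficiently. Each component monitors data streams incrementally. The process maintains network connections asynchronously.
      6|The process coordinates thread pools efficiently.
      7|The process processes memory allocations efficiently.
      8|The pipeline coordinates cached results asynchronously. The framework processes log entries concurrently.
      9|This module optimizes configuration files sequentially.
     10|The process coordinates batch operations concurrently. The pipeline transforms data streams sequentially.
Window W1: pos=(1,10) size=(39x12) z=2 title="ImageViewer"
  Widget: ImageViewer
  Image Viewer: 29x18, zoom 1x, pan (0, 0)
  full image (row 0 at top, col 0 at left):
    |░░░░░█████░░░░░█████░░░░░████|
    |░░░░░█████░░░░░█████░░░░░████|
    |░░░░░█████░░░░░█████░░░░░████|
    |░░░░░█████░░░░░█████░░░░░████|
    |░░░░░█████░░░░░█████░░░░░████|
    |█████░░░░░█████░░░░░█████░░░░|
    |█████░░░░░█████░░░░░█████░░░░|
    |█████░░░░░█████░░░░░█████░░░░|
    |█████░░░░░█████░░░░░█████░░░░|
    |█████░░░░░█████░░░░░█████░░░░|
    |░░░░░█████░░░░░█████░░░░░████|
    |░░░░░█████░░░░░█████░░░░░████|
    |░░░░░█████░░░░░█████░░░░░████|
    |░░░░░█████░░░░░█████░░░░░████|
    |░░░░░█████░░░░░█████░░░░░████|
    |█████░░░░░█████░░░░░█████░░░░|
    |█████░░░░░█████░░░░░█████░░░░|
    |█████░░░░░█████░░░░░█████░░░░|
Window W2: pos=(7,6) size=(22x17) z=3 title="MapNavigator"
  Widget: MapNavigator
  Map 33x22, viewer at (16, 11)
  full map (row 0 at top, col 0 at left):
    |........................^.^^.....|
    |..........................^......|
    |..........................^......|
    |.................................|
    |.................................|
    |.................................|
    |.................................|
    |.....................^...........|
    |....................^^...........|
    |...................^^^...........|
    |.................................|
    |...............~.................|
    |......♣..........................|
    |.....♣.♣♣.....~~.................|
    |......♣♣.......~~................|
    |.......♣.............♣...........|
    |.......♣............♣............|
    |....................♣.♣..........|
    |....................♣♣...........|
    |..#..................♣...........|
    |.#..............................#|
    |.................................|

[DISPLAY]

                                        
    ┏━━━━━━━━━━━━━━━━━━━━━━━━━━━━━━━━━┓ 
    ┃ D┏━━━━━━━━━━━━━━━━━━━━┓         ┃ 
    ┠──┃ MapNavigator       ┃─────────┨ 
    ┃  ┠────────────────────┨         ┃ 
    ┃Th┃....................┃ser sessi┃ 
 ┏━━━━━┃....................┃━━━━━━━━━━┓
 ┃ Imag┃...............^....┃          ┃
 ┠─────┃..............^^....┃──────────┨
 ┃░░░░░┃.............^^^....┃██        ┃
 ┃░░░░░┃....................┃██        ┃
 ┃░░░░░┃.........~@.........┃██        ┃
 ┃░░░░░┃♣...................┃██        ┃
 ┃░░░░░┃.♣♣.....~~..........┃██        ┃


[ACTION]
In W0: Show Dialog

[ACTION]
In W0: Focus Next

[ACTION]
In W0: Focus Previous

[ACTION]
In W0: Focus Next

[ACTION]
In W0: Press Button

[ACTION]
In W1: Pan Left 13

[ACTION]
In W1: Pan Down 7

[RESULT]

                                        
    ┏━━━━━━━━━━━━━━━━━━━━━━━━━━━━━━━━━┓ 
    ┃ D┏━━━━━━━━━━━━━━━━━━━━┓         ┃ 
    ┠──┃ MapNavigator       ┃─────────┨ 
    ┃  ┠────────────────────┨         ┃ 
    ┃Th┃....................┃ser sessi┃ 
 ┏━━━━━┃....................┃━━━━━━━━━━┓
 ┃ Imag┃...............^....┃          ┃
 ┠─────┃..............^^....┃──────────┨
 ┃█████┃.............^^^....┃░░        ┃
 ┃█████┃....................┃░░        ┃
 ┃█████┃.........~@.........┃░░        ┃
 ┃░░░░░┃♣...................┃██        ┃
 ┃░░░░░┃.♣♣.....~~..........┃██        ┃


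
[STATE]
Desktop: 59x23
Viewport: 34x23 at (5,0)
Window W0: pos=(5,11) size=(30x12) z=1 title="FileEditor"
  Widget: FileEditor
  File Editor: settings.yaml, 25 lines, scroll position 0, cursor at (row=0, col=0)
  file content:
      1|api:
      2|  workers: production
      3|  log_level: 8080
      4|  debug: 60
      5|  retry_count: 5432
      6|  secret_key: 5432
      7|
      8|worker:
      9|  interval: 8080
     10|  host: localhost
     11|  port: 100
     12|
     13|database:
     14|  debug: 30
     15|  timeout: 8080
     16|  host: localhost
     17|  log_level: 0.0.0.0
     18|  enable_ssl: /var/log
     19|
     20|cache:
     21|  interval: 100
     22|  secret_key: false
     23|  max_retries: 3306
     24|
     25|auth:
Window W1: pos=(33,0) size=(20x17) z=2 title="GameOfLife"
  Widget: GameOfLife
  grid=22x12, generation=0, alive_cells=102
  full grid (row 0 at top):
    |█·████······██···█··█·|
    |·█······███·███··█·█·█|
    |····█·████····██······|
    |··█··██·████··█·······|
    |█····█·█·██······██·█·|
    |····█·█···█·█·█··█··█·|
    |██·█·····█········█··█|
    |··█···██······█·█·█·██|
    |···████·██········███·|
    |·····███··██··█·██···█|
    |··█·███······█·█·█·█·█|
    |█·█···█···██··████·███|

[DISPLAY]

                            ┏━━━━━
                            ┃ Game
                            ┠─────
                            ┃Gen: 
                            ┃████·
                            ┃·····
                            ┃··█·█
                            ┃█··██
                            ┃···█·
                            ┃··█·█
                            ┃·█···
┏━━━━━━━━━━━━━━━━━━━━━━━━━━━┃█···█
┃ FileEditor                ┃·████
┠───────────────────────────┃···██
┃█pi:                       ┃█·███
┃  workers: production      ┃█···█
┃  log_level: 8080          ┗━━━━━
┃  debug: 60                ░┃    
┃  retry_count: 5432        ░┃    
┃  secret_key: 5432         ░┃    
┃                           ░┃    
┃worker:                    ▼┃    
┗━━━━━━━━━━━━━━━━━━━━━━━━━━━━┛    


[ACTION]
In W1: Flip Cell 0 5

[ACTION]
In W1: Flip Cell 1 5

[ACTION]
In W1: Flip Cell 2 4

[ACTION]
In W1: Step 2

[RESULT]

                            ┏━━━━━
                            ┃ Game
                            ┠─────
                            ┃Gen: 
                            ┃·····
                            ┃···█·
                            ┃██··█
                            ┃·····
                            ┃··█··
                            ┃·····
                            ┃·█···
┏━━━━━━━━━━━━━━━━━━━━━━━━━━━┃·····
┃ FileEditor                ┃██···
┠───────────────────────────┃█····
┃█pi:                       ┃·██··
┃  workers: production      ┃·██··
┃  log_level: 8080          ┗━━━━━
┃  debug: 60                ░┃    
┃  retry_count: 5432        ░┃    
┃  secret_key: 5432         ░┃    
┃                           ░┃    
┃worker:                    ▼┃    
┗━━━━━━━━━━━━━━━━━━━━━━━━━━━━┛    


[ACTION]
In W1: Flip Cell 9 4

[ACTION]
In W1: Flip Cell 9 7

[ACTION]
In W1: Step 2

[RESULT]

                            ┏━━━━━
                            ┃ Game
                            ┠─────
                            ┃Gen: 
                            ┃·····
                            ┃·····
                            ┃█····
                            ┃·····
                            ┃·····
                            ┃·····
                            ┃█····
┏━━━━━━━━━━━━━━━━━━━━━━━━━━━┃·█···
┃ FileEditor                ┃··█··
┠───────────────────────────┃··█··
┃█pi:                       ┃█··█·
┃  workers: production      ┃·██··
┃  log_level: 8080          ┗━━━━━
┃  debug: 60                ░┃    
┃  retry_count: 5432        ░┃    
┃  secret_key: 5432         ░┃    
┃                           ░┃    
┃worker:                    ▼┃    
┗━━━━━━━━━━━━━━━━━━━━━━━━━━━━┛    


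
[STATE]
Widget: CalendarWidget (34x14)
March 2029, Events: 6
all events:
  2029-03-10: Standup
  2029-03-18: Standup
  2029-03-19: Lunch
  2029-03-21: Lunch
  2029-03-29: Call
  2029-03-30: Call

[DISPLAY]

            March 2029            
Mo Tu We Th Fr Sa Su              
          1  2  3  4              
 5  6  7  8  9 10* 11             
12 13 14 15 16 17 18*             
19* 20 21* 22 23 24 25            
26 27 28 29* 30* 31               
                                  
                                  
                                  
                                  
                                  
                                  
                                  


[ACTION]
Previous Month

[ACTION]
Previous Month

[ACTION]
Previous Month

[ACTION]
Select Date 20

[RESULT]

          December 2028           
Mo Tu We Th Fr Sa Su              
             1  2  3              
 4  5  6  7  8  9 10              
11 12 13 14 15 16 17              
18 19 [20] 21 22 23 24            
25 26 27 28 29 30 31              
                                  
                                  
                                  
                                  
                                  
                                  
                                  


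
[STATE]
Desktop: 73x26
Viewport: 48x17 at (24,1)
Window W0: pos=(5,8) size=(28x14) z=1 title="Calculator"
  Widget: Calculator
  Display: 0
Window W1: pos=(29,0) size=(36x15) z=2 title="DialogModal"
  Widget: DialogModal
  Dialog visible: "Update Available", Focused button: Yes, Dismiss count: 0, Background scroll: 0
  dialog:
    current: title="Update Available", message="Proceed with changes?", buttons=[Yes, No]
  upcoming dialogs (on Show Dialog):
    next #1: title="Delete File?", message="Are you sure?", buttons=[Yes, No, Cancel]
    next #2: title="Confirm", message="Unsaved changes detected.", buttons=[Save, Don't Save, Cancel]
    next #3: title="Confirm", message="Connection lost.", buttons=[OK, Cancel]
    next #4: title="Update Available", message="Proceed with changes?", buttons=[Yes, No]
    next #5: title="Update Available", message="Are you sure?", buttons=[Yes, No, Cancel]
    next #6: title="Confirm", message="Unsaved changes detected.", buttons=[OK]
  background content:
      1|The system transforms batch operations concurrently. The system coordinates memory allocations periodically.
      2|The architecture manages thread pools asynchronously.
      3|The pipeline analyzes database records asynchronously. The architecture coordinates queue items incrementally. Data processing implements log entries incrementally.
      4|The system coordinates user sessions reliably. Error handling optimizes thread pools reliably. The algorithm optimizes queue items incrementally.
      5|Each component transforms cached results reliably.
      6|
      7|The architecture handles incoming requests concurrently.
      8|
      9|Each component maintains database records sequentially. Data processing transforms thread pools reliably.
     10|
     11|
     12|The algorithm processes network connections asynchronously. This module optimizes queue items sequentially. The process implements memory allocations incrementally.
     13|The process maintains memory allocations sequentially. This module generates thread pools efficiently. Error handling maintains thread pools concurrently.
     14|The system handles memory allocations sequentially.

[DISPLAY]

     ┃ DialogModal                      ┃       
     ┠──────────────────────────────────┨       
     ┃The system transforms batch operat┃       
     ┃The architecture manages thread po┃       
     ┃The pipeline analyzes database rec┃       
     ┃The ┌───────────────────────┐essio┃       
     ┃Each│    Update Available   │hed r┃       
━━━━━┃    │ Proceed with changes? │     ┃       
     ┃The │       [Yes]  No       │ming ┃       
─────┃    └───────────────────────┘     ┃       
     ┃Each component maintains database ┃       
     ┃                                  ┃       
     ┃                                  ┃       
     ┗━━━━━━━━━━━━━━━━━━━━━━━━━━━━━━━━━━┛       
        ┃                                       
        ┃                                       
        ┃                                       


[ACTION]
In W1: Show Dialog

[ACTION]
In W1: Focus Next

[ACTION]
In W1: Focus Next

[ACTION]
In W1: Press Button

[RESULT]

     ┃ DialogModal                      ┃       
     ┠──────────────────────────────────┨       
     ┃The system transforms batch operat┃       
     ┃The architecture manages thread po┃       
     ┃The pipeline analyzes database rec┃       
     ┃The system coordinates user sessio┃       
     ┃Each component transforms cached r┃       
━━━━━┃                                  ┃       
     ┃The architecture handles incoming ┃       
─────┃                                  ┃       
     ┃Each component maintains database ┃       
     ┃                                  ┃       
     ┃                                  ┃       
     ┗━━━━━━━━━━━━━━━━━━━━━━━━━━━━━━━━━━┛       
        ┃                                       
        ┃                                       
        ┃                                       


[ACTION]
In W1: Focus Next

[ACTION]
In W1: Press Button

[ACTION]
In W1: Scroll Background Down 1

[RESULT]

     ┃ DialogModal                      ┃       
     ┠──────────────────────────────────┨       
     ┃The architecture manages thread po┃       
     ┃The pipeline analyzes database rec┃       
     ┃The system coordinates user sessio┃       
     ┃Each component transforms cached r┃       
     ┃                                  ┃       
━━━━━┃The architecture handles incoming ┃       
     ┃                                  ┃       
─────┃Each component maintains database ┃       
     ┃                                  ┃       
     ┃                                  ┃       
     ┃The algorithm processes network co┃       
     ┗━━━━━━━━━━━━━━━━━━━━━━━━━━━━━━━━━━┛       
        ┃                                       
        ┃                                       
        ┃                                       
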